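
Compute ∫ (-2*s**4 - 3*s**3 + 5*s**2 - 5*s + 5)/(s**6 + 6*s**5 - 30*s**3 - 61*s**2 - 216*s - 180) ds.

-log(s - 3)/12 - log(s + 1)/10 - 2*log(s + 3)/39 + 45*log(s + 5)/116 - 289*log(s**2 + 4)/3770 - 121*atan(s/2)/3770 + C

Factor the denominator: (s - 3)*(s + 1)*(s + 3)*(s + 5)*(s**2 + 4).
Partial-fraction decomposition: -(289*s + 121)/(1885*(s**2 + 4)) + 45/(116*(s + 5)) - 2/(39*(s + 3)) - 1/(10*(s + 1)) - 1/(12*(s - 3)).
Integrate each term; A/(s−a) gives A·log|s−a|; the (Bs+D)/(s²+p²) term gives a log and an atan.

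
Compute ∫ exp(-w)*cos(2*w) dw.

2*exp(-w)*sin(2*w)/5 - exp(-w)*cos(2*w)/5 + C

Let I denote the integral. Integrate by parts with u = cos(2*w), dv = exp(-w) dw, so v = -exp(-w): I = -exp(-w)*cos(2*w) − 2·∫ exp(-w)*sin(2*w) dw.
Apply parts again with u = sin(2*w), dv = exp(-w) dw: ∫ exp(-w)*sin(2*w) dw = -exp(-w)*sin(2*w) + 2·I. Substituting back brings back I: I = 2*exp(-w)*sin(2*w) - exp(-w)*cos(2*w) − 4·I.
Solving for I: (1 + 4)·I equals the remaining terms, so I = (1/5)·(2*exp(-w)*sin(2*w) - exp(-w)*cos(2*w)).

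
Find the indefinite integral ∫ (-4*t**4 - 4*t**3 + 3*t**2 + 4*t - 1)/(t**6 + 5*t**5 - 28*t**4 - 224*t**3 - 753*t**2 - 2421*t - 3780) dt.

-491*log(t - 7)/3480 + 101*log(t + 3)/180 - 67*log(t + 4)/25 + 973*log(t + 5)/408 - 6923*log(t**2 + 9)/110925 - 4622*atan(t/3)/110925 + C

Factor the denominator: (t - 7)*(t + 3)*(t + 4)*(t + 5)*(t**2 + 9).
Partial-fraction decomposition: -2*(6923*t + 6933)/(110925*(t**2 + 9)) + 973/(408*(t + 5)) - 67/(25*(t + 4)) + 101/(180*(t + 3)) - 491/(3480*(t - 7)).
Integrate each term; A/(t−a) gives A·log|t−a|; the (Bt+D)/(t²+p²) term gives a log and an atan.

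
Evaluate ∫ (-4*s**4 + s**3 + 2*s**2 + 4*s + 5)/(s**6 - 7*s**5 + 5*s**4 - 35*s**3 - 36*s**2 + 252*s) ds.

Factor the denominator: s*(s - 7)*(s - 2)*(s + 2)*(s**2 + 9).
Partial-fraction decomposition: (1157*s - 1674)/(3393*(s**2 + 9)) + 67/(936*(s + 2)) + 7/(104*(s - 2)) - 913/(1827*(s - 7)) + 5/(252*s).
Integrate each term; A/(s−a) gives A·log|s−a|; the (Bs+D)/(s²+p²) term gives a log and an atan.

5*log(s)/252 - 913*log(s - 7)/1827 + 7*log(s - 2)/104 + 67*log(s + 2)/936 + 89*log(s**2 + 9)/522 - 62*atan(s/3)/377 + C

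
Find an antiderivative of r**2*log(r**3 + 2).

Let u = r**3 + 2, so du = (3*r**2) dr.
The integral becomes (1/3)·∫ log(u) du; integrate by parts with u′=log(u), dv′=du.

r**3*log(r**3 + 2)/3 - r**3/3 + 2*log(r**3 + 2)/3 + C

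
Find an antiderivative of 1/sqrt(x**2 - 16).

log(x + sqrt(x**2 - 16)) + C

Substitute x = 4·sec(θ), so dx = 4·sec(θ)*tan(θ) dθ and the radical becomes sqrt(x**2 - 16) = 4·tan(θ) by the Pythagorean identity.
Integrate the resulting trig expression in θ, then back-substitute sec(θ) = x/4, tan(θ) = sqrt(x**2 - 16)/4 (absorbing any constant into C).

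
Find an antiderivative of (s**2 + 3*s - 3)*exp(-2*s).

(-s**2 - 4*s + 1)*exp(-2*s)/2 + C

Use integration by parts with u = s**2 + 3*s - 3, dv = exp(-2*s) ds, so v = -exp(-2*s)/2.
Apply parts 2 times (tabular method): alternate signs, differentiate u down to 0, integrate dv up.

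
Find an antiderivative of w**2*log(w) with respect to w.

Use integration by parts with u = log(w), dv = w**2 dw.
Then du = 1/w dw and v = w**3/3.

w**3*log(w)/3 - w**3/9 + C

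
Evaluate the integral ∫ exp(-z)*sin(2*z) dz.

Let I denote the integral. Integrate by parts with u = sin(2*z), dv = exp(-z) dz, so v = -exp(-z): I = -exp(-z)*sin(2*z) + 2·∫ exp(-z)*cos(2*z) dz.
Apply parts again with u = cos(2*z), dv = exp(-z) dz: ∫ exp(-z)*cos(2*z) dz = -exp(-z)*cos(2*z) − 2·I. Substituting back brings back I: I = -exp(-z)*sin(2*z) - 2*exp(-z)*cos(2*z) − 4·I.
Solving for I: (1 + 4)·I equals the remaining terms, so I = (1/5)·(-exp(-z)*sin(2*z) - 2*exp(-z)*cos(2*z)).

-exp(-z)*sin(2*z)/5 - 2*exp(-z)*cos(2*z)/5 + C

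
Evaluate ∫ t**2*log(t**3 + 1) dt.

t**3*log(t**3 + 1)/3 - t**3/3 + log(t**3 + 1)/3 + C

Let u = t**3 + 1, so du = (3*t**2) dt.
The integral becomes (1/3)·∫ log(u) du; integrate by parts with u′=log(u), dv′=du.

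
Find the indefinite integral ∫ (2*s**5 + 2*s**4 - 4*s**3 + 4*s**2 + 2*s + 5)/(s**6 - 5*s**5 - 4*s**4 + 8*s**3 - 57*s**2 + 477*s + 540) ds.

Factor the denominator: (s - 5)*(s - 4)*(s + 1)*(s + 3)*(s**2 + 9).
Partial-fraction decomposition: (19381*s + 105099)/(76500*(s**2 + 9)) + 181/(2016*(s + 3)) + 11/(600*(s + 1)) - 2381/(875*(s - 4)) + 7115/(1632*(s - 5)).
Integrate each term; A/(s−a) gives A·log|s−a|; the (Bs+D)/(s²+p²) term gives a log and an atan.

7115*log(s - 5)/1632 - 2381*log(s - 4)/875 + 11*log(s + 1)/600 + 181*log(s + 3)/2016 + 19381*log(s**2 + 9)/153000 + 35033*atan(s/3)/76500 + C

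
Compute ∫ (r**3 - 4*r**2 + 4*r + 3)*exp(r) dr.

Use integration by parts with u = r**3 - 4*r**2 + 4*r + 3, dv = exp(r) dr, so v = exp(r).
Apply parts 3 times (tabular method): alternate signs, differentiate u down to 0, integrate dv up.

(r**3 - 7*r**2 + 18*r - 15)*exp(r) + C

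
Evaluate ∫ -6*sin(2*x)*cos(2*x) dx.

Let u = sin(2*x), so du = (2*cos(2*x)) dx.
Rewriting, the integral becomes -3·∫ u^1 du = -3·u^2/2.
Substituting back, u = sin(2*x).

-3*sin(2*x)**2/2 + C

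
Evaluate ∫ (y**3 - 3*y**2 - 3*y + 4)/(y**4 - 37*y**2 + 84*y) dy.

Factor the denominator: y*(y - 4)*(y - 3)*(y + 7).
Partial-fraction decomposition: 93/(154*(y + 7)) + 1/(6*(y - 3)) + 2/(11*(y - 4)) + 1/(21*y).
Integrate each term: A/(y−a) contributes A·log|y−a|.

log(y)/21 + 2*log(y - 4)/11 + log(y - 3)/6 + 93*log(y + 7)/154 + C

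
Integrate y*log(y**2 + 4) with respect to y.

y**2*log(y**2 + 4)/2 - y**2/2 + 2*log(y**2 + 4) + C

Let u = y**2 + 4, so du = (2*y) dy.
The integral becomes (1/2)·∫ log(u) du; integrate by parts with u′=log(u), dv′=du.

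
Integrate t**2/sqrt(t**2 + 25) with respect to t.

Substitute t = 5·tan(θ), so dt = 5·sec(θ)^2 dθ and the radical becomes sqrt(t**2 + 25) = 5·sec(θ) by the Pythagorean identity.
Integrate the resulting trig expression in θ, then back-substitute tan(θ) = t/5, sec(θ) = sqrt(t**2 + 25)/5 (absorbing any constant into C).

t*sqrt(t**2 + 25)/2 - 25*log(t + sqrt(t**2 + 25))/2 + C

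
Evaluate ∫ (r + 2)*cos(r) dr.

Use integration by parts with u = r + 2, dv = cos(r) dr, so v = sin(r).
Apply parts 1 times (tabular method): alternate signs, differentiate u down to 0, integrate dv up.

r*sin(r) + 2*sin(r) + cos(r) + C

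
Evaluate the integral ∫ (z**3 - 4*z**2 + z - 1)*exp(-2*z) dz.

Use integration by parts with u = z**3 - 4*z**2 + z - 1, dv = exp(-2*z) dz, so v = -exp(-2*z)/2.
Apply parts 3 times (tabular method): alternate signs, differentiate u down to 0, integrate dv up.

(-4*z**3 + 10*z**2 + 6*z + 7)*exp(-2*z)/8 + C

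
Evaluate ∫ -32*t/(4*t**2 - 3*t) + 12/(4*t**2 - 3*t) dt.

Let u = 4*t**2 - 3*t, so du = (8*t - 3) dt.
Rewriting, the integral becomes -4·∫ 1/u du = -4·log(u).
Substituting back, u = 4*t**2 - 3*t.

-4*log(4*t**2 - 3*t) + C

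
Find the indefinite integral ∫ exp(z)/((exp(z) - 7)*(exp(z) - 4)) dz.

log(exp(z) - 7)/3 - log(exp(z) - 4)/3 + C

Let u = e^z, du = e^z dz.
The integral becomes ∫ du/((u-7)(u-4)); decompose into partial fractions.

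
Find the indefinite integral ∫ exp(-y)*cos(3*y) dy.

Let I denote the integral. Integrate by parts with u = cos(3*y), dv = exp(-y) dy, so v = -exp(-y): I = -exp(-y)*cos(3*y) − 3·∫ exp(-y)*sin(3*y) dy.
Apply parts again with u = sin(3*y), dv = exp(-y) dy: ∫ exp(-y)*sin(3*y) dy = -exp(-y)*sin(3*y) + 3·I. Substituting back brings back I: I = 3*exp(-y)*sin(3*y) - exp(-y)*cos(3*y) − 9·I.
Solving for I: (1 + 9)·I equals the remaining terms, so I = (1/10)·(3*exp(-y)*sin(3*y) - exp(-y)*cos(3*y)).

3*exp(-y)*sin(3*y)/10 - exp(-y)*cos(3*y)/10 + C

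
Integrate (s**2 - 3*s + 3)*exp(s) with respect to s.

Use integration by parts with u = s**2 - 3*s + 3, dv = exp(s) ds, so v = exp(s).
Apply parts 2 times (tabular method): alternate signs, differentiate u down to 0, integrate dv up.

(s**2 - 5*s + 8)*exp(s) + C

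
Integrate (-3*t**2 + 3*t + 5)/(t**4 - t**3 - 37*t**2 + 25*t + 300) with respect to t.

-11*log(t - 5)/16 + 31*log(t - 4)/63 - 31*log(t + 3)/112 + 17*log(t + 5)/36 + C

Factor the denominator: (t - 5)*(t - 4)*(t + 3)*(t + 5).
Partial-fraction decomposition: 17/(36*(t + 5)) - 31/(112*(t + 3)) + 31/(63*(t - 4)) - 11/(16*(t - 5)).
Integrate each term: A/(t−a) contributes A·log|t−a|.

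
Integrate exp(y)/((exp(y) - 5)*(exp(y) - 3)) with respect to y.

log(exp(y) - 5)/2 - log(exp(y) - 3)/2 + C

Let u = e^y, du = e^y dy.
The integral becomes ∫ du/((u-5)(u-3)); decompose into partial fractions.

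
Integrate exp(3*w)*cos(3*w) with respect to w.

exp(3*w)*sin(3*w)/6 + exp(3*w)*cos(3*w)/6 + C

Let I denote the integral. Integrate by parts with u = cos(3*w), dv = exp(3*w) dw, so v = exp(3*w)/3: I = exp(3*w)*cos(3*w)/3 + ∫ exp(3*w)*sin(3*w) dw.
Apply parts again with u = sin(3*w), dv = exp(3*w) dw: ∫ exp(3*w)*sin(3*w) dw = exp(3*w)*sin(3*w)/3 − I. Substituting back brings back I: I = exp(3*w)*sin(3*w)/3 + exp(3*w)*cos(3*w)/3 − I.
Solving for I: (1 + 1)·I equals the remaining terms, so I = (1/2)·(exp(3*w)*sin(3*w)/3 + exp(3*w)*cos(3*w)/3).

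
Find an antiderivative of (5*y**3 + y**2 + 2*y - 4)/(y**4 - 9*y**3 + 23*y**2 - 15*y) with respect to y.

4*log(y)/15 + 82*log(y - 5)/5 - 73*log(y - 3)/6 + log(y - 1)/2 + C

Factor the denominator: y*(y - 5)*(y - 3)*(y - 1).
Partial-fraction decomposition: 1/(2*(y - 1)) - 73/(6*(y - 3)) + 82/(5*(y - 5)) + 4/(15*y).
Integrate each term: A/(y−a) contributes A·log|y−a|.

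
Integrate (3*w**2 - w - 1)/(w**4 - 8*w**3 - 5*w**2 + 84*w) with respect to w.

-log(w)/84 + 139*log(w - 7)/210 - 43*log(w - 4)/84 - 29*log(w + 3)/210 + C

Factor the denominator: w*(w - 7)*(w - 4)*(w + 3).
Partial-fraction decomposition: -29/(210*(w + 3)) - 43/(84*(w - 4)) + 139/(210*(w - 7)) - 1/(84*w).
Integrate each term: A/(w−a) contributes A·log|w−a|.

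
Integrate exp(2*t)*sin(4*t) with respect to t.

Let I denote the integral. Integrate by parts with u = sin(4*t), dv = exp(2*t) dt, so v = exp(2*t)/2: I = exp(2*t)*sin(4*t)/2 − 2·∫ exp(2*t)*cos(4*t) dt.
Apply parts again with u = cos(4*t), dv = exp(2*t) dt: ∫ exp(2*t)*cos(4*t) dt = exp(2*t)*cos(4*t)/2 + 2·I. Substituting back brings back I: I = exp(2*t)*sin(4*t)/2 - exp(2*t)*cos(4*t) − 4·I.
Solving for I: (1 + 4)·I equals the remaining terms, so I = (1/5)·(exp(2*t)*sin(4*t)/2 - exp(2*t)*cos(4*t)).

exp(2*t)*sin(4*t)/10 - exp(2*t)*cos(4*t)/5 + C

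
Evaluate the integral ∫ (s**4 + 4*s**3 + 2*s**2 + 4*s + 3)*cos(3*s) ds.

Use integration by parts with u = s**4 + 4*s**3 + 2*s**2 + 4*s + 3, dv = cos(3*s) ds, so v = sin(3*s)/3.
Apply parts 4 times (tabular method): alternate signs, differentiate u down to 0, integrate dv up.

s**4*sin(3*s)/3 + 4*s**3*sin(3*s)/3 + 4*s**3*cos(3*s)/9 + 2*s**2*sin(3*s)/9 + 4*s**2*cos(3*s)/3 + 4*s*sin(3*s)/9 + 4*s*cos(3*s)/27 + 77*sin(3*s)/81 + 4*cos(3*s)/27 + C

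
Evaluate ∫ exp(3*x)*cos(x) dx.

Let I denote the integral. Integrate by parts with u = cos(x), dv = exp(3*x) dx, so v = exp(3*x)/3: I = exp(3*x)*cos(x)/3 + (1/3)·∫ exp(3*x)*sin(x) dx.
Apply parts again with u = sin(x), dv = exp(3*x) dx: ∫ exp(3*x)*sin(x) dx = exp(3*x)*sin(x)/3 − (1/3)·I. Substituting back brings back I: I = exp(3*x)*sin(x)/9 + exp(3*x)*cos(x)/3 − (1/9)·I.
Solving for I: (1 + 1/9)·I equals the remaining terms, so I = (9/10)·(exp(3*x)*sin(x)/9 + exp(3*x)*cos(x)/3).

exp(3*x)*sin(x)/10 + 3*exp(3*x)*cos(x)/10 + C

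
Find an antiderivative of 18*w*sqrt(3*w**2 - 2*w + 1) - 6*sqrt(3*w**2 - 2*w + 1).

2*(3*w**2 - 2*w + 1)**(3/2) + C

Let u = 3*w**2 - 2*w + 1, so du = (6*w - 2) dw.
Rewriting, the integral becomes 3·∫ √u du = 3·(2/3)u^(3/2).
Substituting back, u = 3*w**2 - 2*w + 1.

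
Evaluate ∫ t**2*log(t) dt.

t**3*log(t)/3 - t**3/9 + C

Use integration by parts with u = log(t), dv = t**2 dt.
Then du = 1/t dt and v = t**3/3.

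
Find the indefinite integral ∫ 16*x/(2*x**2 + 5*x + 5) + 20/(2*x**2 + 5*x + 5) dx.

Let u = 2*x**2 + 5*x + 5, so du = (4*x + 5) dx.
Rewriting, the integral becomes 4·∫ 1/u du = 4·log(u).
Substituting back, u = 2*x**2 + 5*x + 5.

4*log(2*x**2 + 5*x + 5) + C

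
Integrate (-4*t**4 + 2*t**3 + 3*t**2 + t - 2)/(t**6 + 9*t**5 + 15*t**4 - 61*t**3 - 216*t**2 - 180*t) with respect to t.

Factor the denominator: t*(t - 3)*(t + 2)**2*(t + 3)*(t + 5).
Partial-fraction decomposition: 149/(40*(t + 5)) - 89/(9*(t + 3)) + 311/(50*(t + 2)) - 12/(5*(t + 2)**2) - 121/(1800*(t - 3)) + 1/(90*t).
Integrate each term; A/(t−a) gives A·log|t−a|; A/(t−a)² gives −A/(t−a).

log(t)/90 - 121*log(t - 3)/1800 + 311*log(t + 2)/50 - 89*log(t + 3)/9 + 149*log(t + 5)/40 + 12/(5*t + 10) + C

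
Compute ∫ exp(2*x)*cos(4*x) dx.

exp(2*x)*sin(4*x)/5 + exp(2*x)*cos(4*x)/10 + C

Let I denote the integral. Integrate by parts with u = cos(4*x), dv = exp(2*x) dx, so v = exp(2*x)/2: I = exp(2*x)*cos(4*x)/2 + 2·∫ exp(2*x)*sin(4*x) dx.
Apply parts again with u = sin(4*x), dv = exp(2*x) dx: ∫ exp(2*x)*sin(4*x) dx = exp(2*x)*sin(4*x)/2 − 2·I. Substituting back brings back I: I = exp(2*x)*sin(4*x) + exp(2*x)*cos(4*x)/2 − 4·I.
Solving for I: (1 + 4)·I equals the remaining terms, so I = (1/5)·(exp(2*x)*sin(4*x) + exp(2*x)*cos(4*x)/2).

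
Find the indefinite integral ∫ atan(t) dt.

t*atan(t) - log(t**2 + 1)/2 + C

Use integration by parts with u = arctan(t), dv = dt.
Then du = 1/(t**2 + 1) dt.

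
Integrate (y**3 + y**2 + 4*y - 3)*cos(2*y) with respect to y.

y**3*sin(2*y)/2 + y**2*sin(2*y)/2 + 3*y**2*cos(2*y)/4 + 5*y*sin(2*y)/4 + y*cos(2*y)/2 - 7*sin(2*y)/4 + 5*cos(2*y)/8 + C

Use integration by parts with u = y**3 + y**2 + 4*y - 3, dv = cos(2*y) dy, so v = sin(2*y)/2.
Apply parts 3 times (tabular method): alternate signs, differentiate u down to 0, integrate dv up.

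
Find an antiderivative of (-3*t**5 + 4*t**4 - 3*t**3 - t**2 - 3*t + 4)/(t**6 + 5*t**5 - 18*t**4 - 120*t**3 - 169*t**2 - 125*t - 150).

Factor the denominator: (t - 5)*(t + 2)*(t + 3)*(t + 5)*(t**2 + 1).
Partial-fraction decomposition: 3*(2*t - 1)/(130*(t**2 + 1)) - 3061/(390*(t + 5)) + 569/(80*(t + 3)) - 38/(21*(t + 2)) - 3643/(7280*(t - 5)).
Integrate each term; A/(t−a) gives A·log|t−a|; the (Bt+D)/(t²+p²) term gives a log and an atan.

-3643*log(t - 5)/7280 - 38*log(t + 2)/21 + 569*log(t + 3)/80 - 3061*log(t + 5)/390 + 3*log(t**2 + 1)/130 - 3*atan(t)/130 + C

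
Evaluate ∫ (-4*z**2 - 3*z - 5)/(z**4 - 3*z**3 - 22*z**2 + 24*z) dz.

-5*log(z)/24 - 167*log(z - 6)/300 + 12*log(z - 1)/25 + 57*log(z + 4)/200 + C

Factor the denominator: z*(z - 6)*(z - 1)*(z + 4).
Partial-fraction decomposition: 57/(200*(z + 4)) + 12/(25*(z - 1)) - 167/(300*(z - 6)) - 5/(24*z).
Integrate each term: A/(z−a) contributes A·log|z−a|.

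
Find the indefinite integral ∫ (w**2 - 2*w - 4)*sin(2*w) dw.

Use integration by parts with u = w**2 - 2*w - 4, dv = sin(2*w) dw, so v = -cos(2*w)/2.
Apply parts 2 times (tabular method): alternate signs, differentiate u down to 0, integrate dv up.

-w**2*cos(2*w)/2 + w*sin(2*w)/2 + w*cos(2*w) - sin(2*w)/2 + 9*cos(2*w)/4 + C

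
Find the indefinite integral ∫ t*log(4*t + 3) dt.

Use integration by parts with u = log(4*t + 3), dv = t dt.
Then du = 4/(4*t + 3) dt and v = t**2/2.

t**2*log(4*t + 3)/2 - t**2/4 + 3*t/8 - 9*log(4*t + 3)/32 + C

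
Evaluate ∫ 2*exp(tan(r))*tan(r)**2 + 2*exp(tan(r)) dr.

2*exp(tan(r)) + C

Let u = tan(r), so du = (tan(r)**2 + 1) dr.
Rewriting, the integral becomes 2·∫ e^u du = 2·e^u.
Substituting back, u = tan(r).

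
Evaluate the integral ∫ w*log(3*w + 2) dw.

Use integration by parts with u = log(3*w + 2), dv = w dw.
Then du = 3/(3*w + 2) dw and v = w**2/2.

w**2*log(3*w + 2)/2 - w**2/4 + w/3 - 2*log(3*w + 2)/9 + C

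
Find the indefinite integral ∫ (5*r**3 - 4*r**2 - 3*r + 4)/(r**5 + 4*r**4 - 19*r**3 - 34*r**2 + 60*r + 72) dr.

Factor the denominator: (r - 3)*(r - 2)*(r + 1)*(r + 2)*(r + 6).
Partial-fraction decomposition: -601/(720*(r + 6)) + 23/(40*(r + 2)) - 1/(30*(r + 1)) - 11/(48*(r - 2)) + 47/(90*(r - 3)).
Integrate each term: A/(r−a) contributes A·log|r−a|.

47*log(r - 3)/90 - 11*log(r - 2)/48 - log(r + 1)/30 + 23*log(r + 2)/40 - 601*log(r + 6)/720 + C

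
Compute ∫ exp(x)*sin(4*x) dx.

Let I denote the integral. Integrate by parts with u = sin(4*x), dv = exp(x) dx, so v = exp(x): I = exp(x)*sin(4*x) − 4·∫ exp(x)*cos(4*x) dx.
Apply parts again with u = cos(4*x), dv = exp(x) dx: ∫ exp(x)*cos(4*x) dx = exp(x)*cos(4*x) + 4·I. Substituting back brings back I: I = exp(x)*sin(4*x) - 4*exp(x)*cos(4*x) − 16·I.
Solving for I: (1 + 16)·I equals the remaining terms, so I = (1/17)·(exp(x)*sin(4*x) - 4*exp(x)*cos(4*x)).

exp(x)*sin(4*x)/17 - 4*exp(x)*cos(4*x)/17 + C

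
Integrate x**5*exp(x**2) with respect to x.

Let u = x², du = 2x dx; rewrite as (1/2)∫ u^2·exp(1u) du.
Now integrate by parts 2 times.

(x**4 - 2*x**2 + 2)*exp(x**2)/2 + C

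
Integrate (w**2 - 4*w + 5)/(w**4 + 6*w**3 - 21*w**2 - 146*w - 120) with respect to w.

5*log(w - 5)/297 - log(w + 1)/9 + 37*log(w + 4)/54 - 13*log(w + 6)/22 + C

Factor the denominator: (w - 5)*(w + 1)*(w + 4)*(w + 6).
Partial-fraction decomposition: -13/(22*(w + 6)) + 37/(54*(w + 4)) - 1/(9*(w + 1)) + 5/(297*(w - 5)).
Integrate each term: A/(w−a) contributes A·log|w−a|.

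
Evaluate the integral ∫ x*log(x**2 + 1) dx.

x**2*log(x**2 + 1)/2 - x**2/2 + log(x**2 + 1)/2 + C

Let u = x**2 + 1, so du = (2*x) dx.
The integral becomes (1/2)·∫ log(u) du; integrate by parts with u′=log(u), dv′=du.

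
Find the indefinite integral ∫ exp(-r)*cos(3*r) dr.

3*exp(-r)*sin(3*r)/10 - exp(-r)*cos(3*r)/10 + C

Let I denote the integral. Integrate by parts with u = cos(3*r), dv = exp(-r) dr, so v = -exp(-r): I = -exp(-r)*cos(3*r) − 3·∫ exp(-r)*sin(3*r) dr.
Apply parts again with u = sin(3*r), dv = exp(-r) dr: ∫ exp(-r)*sin(3*r) dr = -exp(-r)*sin(3*r) + 3·I. Substituting back brings back I: I = 3*exp(-r)*sin(3*r) - exp(-r)*cos(3*r) − 9·I.
Solving for I: (1 + 9)·I equals the remaining terms, so I = (1/10)·(3*exp(-r)*sin(3*r) - exp(-r)*cos(3*r)).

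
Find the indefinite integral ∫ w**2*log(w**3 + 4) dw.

Let u = w**3 + 4, so du = (3*w**2) dw.
The integral becomes (1/3)·∫ log(u) du; integrate by parts with u′=log(u), dv′=du.

w**3*log(w**3 + 4)/3 - w**3/3 + 4*log(w**3 + 4)/3 + C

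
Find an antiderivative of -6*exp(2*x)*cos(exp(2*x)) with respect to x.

-3*sin(exp(2*x)) + C

Let u = exp(2*x), so du = (2*exp(2*x)) dx.
Rewriting, the integral becomes -3·∫ cos(u) du = -3·sin(u).
Substituting back, u = exp(2*x).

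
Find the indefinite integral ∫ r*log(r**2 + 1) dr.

Let u = r**2 + 1, so du = (2*r) dr.
The integral becomes (1/2)·∫ log(u) du; integrate by parts with u′=log(u), dv′=du.

r**2*log(r**2 + 1)/2 - r**2/2 + log(r**2 + 1)/2 + C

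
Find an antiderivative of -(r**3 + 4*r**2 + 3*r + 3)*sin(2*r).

Use integration by parts with u = r**3 + 4*r**2 + 3*r + 3, dv = -sin(2*r) dr, so v = cos(2*r)/2.
Apply parts 3 times (tabular method): alternate signs, differentiate u down to 0, integrate dv up.

r**3*cos(2*r)/2 - 3*r**2*sin(2*r)/4 + 2*r**2*cos(2*r) - 2*r*sin(2*r) + 3*r*cos(2*r)/4 - 3*sin(2*r)/8 + cos(2*r)/2 + C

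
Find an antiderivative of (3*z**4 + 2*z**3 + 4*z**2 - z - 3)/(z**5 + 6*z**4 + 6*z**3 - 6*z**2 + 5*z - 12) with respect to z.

Factor the denominator: (z - 1)*(z + 3)*(z + 4)*(z**2 + 1).
Partial-fraction decomposition: (7*z + 6)/(34*(z**2 + 1)) + 141/(17*(z + 4)) - 45/(8*(z + 3)) + 1/(8*(z - 1)).
Integrate each term; A/(z−a) gives A·log|z−a|; the (Bz+D)/(z²+p²) term gives a log and an atan.

log(z - 1)/8 - 45*log(z + 3)/8 + 141*log(z + 4)/17 + 7*log(z**2 + 1)/68 + 3*atan(z)/17 + C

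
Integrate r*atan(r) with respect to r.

r**2*atan(r)/2 - r/2 + atan(r)/2 + C

Use integration by parts with u = arctan(r), dv = r dr.
Then du = 1/(r**2 + 1) dr.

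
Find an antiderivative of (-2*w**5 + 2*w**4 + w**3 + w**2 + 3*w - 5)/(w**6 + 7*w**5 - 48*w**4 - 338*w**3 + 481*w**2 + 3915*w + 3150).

Factor the denominator: (w - 5)**2*(w + 1)*(w + 3)*(w + 6)*(w + 7).
Partial-fraction decomposition: -2381/(216*(w + 7)) + 1631/(165*(w + 6)) - 77/(192*(w + 3)) - 1/(540*(w + 1)) - 323/(704*(w - 5)) - 55/(72*(w - 5)**2).
Integrate each term; A/(w−a) gives A·log|w−a|; A/(w−a)² gives −A/(w−a).

-323*log(w - 5)/704 - log(w + 1)/540 - 77*log(w + 3)/192 + 1631*log(w + 6)/165 - 2381*log(w + 7)/216 + 55/(72*w - 360) + C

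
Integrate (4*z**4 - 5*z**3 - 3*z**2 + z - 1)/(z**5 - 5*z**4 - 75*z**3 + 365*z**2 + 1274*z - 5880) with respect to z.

1937*log(z - 7)/126 - 4001*log(z - 6)/286 + 659*log(z - 4)/594 - 761*log(z + 5)/594 + 2791*log(z + 7)/1001 + C

Factor the denominator: (z - 7)*(z - 6)*(z - 4)*(z + 5)*(z + 7).
Partial-fraction decomposition: 2791/(1001*(z + 7)) - 761/(594*(z + 5)) + 659/(594*(z - 4)) - 4001/(286*(z - 6)) + 1937/(126*(z - 7)).
Integrate each term: A/(z−a) contributes A·log|z−a|.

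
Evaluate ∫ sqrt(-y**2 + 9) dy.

y*sqrt(-y**2 + 9)/2 + 9*asin(y/3)/2 + C

Substitute y = 3·sin(θ), so dy = 3·cos(θ) dθ and the radical becomes sqrt(-y**2 + 9) = 3·cos(θ) by the Pythagorean identity.
Integrate the resulting trig expression in θ, then back-substitute θ = asin(y/3), sin(θ) = y/3, cos(θ) = sqrt(-y**2 + 9)/3 (absorbing any constant into C).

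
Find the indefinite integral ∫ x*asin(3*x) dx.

x**2*asin(3*x)/2 + x*sqrt(-9*x**2 + 1)/12 - asin(3*x)/36 + C

Use integration by parts with u = arcsin(3*x), dv = x dx.
Then du = 3/sqrt(-9*x**2 + 1) dx.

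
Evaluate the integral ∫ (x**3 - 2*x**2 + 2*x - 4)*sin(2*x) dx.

Use integration by parts with u = x**3 - 2*x**2 + 2*x - 4, dv = sin(2*x) dx, so v = -cos(2*x)/2.
Apply parts 3 times (tabular method): alternate signs, differentiate u down to 0, integrate dv up.

-x**3*cos(2*x)/2 + 3*x**2*sin(2*x)/4 + x**2*cos(2*x) - x*sin(2*x) - x*cos(2*x)/4 + sin(2*x)/8 + 3*cos(2*x)/2 + C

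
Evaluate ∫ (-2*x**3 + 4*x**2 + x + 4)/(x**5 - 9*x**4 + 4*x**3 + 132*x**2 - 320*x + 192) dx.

Factor the denominator: (x - 6)*(x - 4)*(x - 2)*(x - 1)*(x + 4).
Partial-fraction decomposition: 2/(25*(x + 4)) - 7/(75*(x - 1)) + 1/(8*(x - 2)) + 7/(12*(x - 4)) - 139/(200*(x - 6)).
Integrate each term: A/(x−a) contributes A·log|x−a|.

-139*log(x - 6)/200 + 7*log(x - 4)/12 + log(x - 2)/8 - 7*log(x - 1)/75 + 2*log(x + 4)/25 + C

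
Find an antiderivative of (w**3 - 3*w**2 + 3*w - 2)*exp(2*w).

Use integration by parts with u = w**3 - 3*w**2 + 3*w - 2, dv = exp(2*w) dw, so v = exp(2*w)/2.
Apply parts 3 times (tabular method): alternate signs, differentiate u down to 0, integrate dv up.

(4*w**3 - 18*w**2 + 30*w - 23)*exp(2*w)/8 + C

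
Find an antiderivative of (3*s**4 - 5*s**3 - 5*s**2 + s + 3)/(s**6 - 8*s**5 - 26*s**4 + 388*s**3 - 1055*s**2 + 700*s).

3*log(s)/700 - 9919*log(s - 5)/3600 + 125*log(s - 4)/44 + log(s - 1)/128 - 8669*log(s + 7)/88704 - 1133/(240*s - 1200) + C

Factor the denominator: s*(s - 5)**2*(s - 4)*(s - 1)*(s + 7).
Partial-fraction decomposition: -8669/(88704*(s + 7)) + 1/(128*(s - 1)) + 125/(44*(s - 4)) - 9919/(3600*(s - 5)) + 1133/(240*(s - 5)**2) + 3/(700*s).
Integrate each term; A/(s−a) gives A·log|s−a|; A/(s−a)² gives −A/(s−a).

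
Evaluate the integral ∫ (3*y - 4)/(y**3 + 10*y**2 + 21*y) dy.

-4*log(y)/21 + 13*log(y + 3)/12 - 25*log(y + 7)/28 + C

Factor the denominator: y*(y + 3)*(y + 7).
Partial-fraction decomposition: -25/(28*(y + 7)) + 13/(12*(y + 3)) - 4/(21*y).
Integrate each term: A/(y−a) contributes A·log|y−a|.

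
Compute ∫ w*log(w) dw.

w**2*log(w)/2 - w**2/4 + C

Use integration by parts with u = log(w), dv = w dw.
Then du = 1/w dw and v = w**2/2.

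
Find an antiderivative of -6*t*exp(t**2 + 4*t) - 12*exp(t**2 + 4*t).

-3*exp(t**2 + 4*t) + C

Let u = t**2 + 4*t, so du = (2*t + 4) dt.
Rewriting, the integral becomes -3·∫ e^u du = -3·e^u.
Substituting back, u = t**2 + 4*t.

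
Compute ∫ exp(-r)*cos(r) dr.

Let I denote the integral. Integrate by parts with u = cos(r), dv = exp(-r) dr, so v = -exp(-r): I = -exp(-r)*cos(r) − ∫ exp(-r)*sin(r) dr.
Apply parts again with u = sin(r), dv = exp(-r) dr: ∫ exp(-r)*sin(r) dr = -exp(-r)*sin(r) + I. Substituting back brings back I: I = exp(-r)*sin(r) - exp(-r)*cos(r) − I.
Solving for I: (1 + 1)·I equals the remaining terms, so I = (1/2)·(exp(-r)*sin(r) - exp(-r)*cos(r)).

exp(-r)*sin(r)/2 - exp(-r)*cos(r)/2 + C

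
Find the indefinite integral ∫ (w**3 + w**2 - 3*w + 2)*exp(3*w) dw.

(w**3 - 3*w + 3)*exp(3*w)/3 + C

Use integration by parts with u = w**3 + w**2 - 3*w + 2, dv = exp(3*w) dw, so v = exp(3*w)/3.
Apply parts 3 times (tabular method): alternate signs, differentiate u down to 0, integrate dv up.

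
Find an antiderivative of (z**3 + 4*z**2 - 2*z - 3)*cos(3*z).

z**3*sin(3*z)/3 + 4*z**2*sin(3*z)/3 + z**2*cos(3*z)/3 - 8*z*sin(3*z)/9 + 8*z*cos(3*z)/9 - 35*sin(3*z)/27 - 8*cos(3*z)/27 + C

Use integration by parts with u = z**3 + 4*z**2 - 2*z - 3, dv = cos(3*z) dz, so v = sin(3*z)/3.
Apply parts 3 times (tabular method): alternate signs, differentiate u down to 0, integrate dv up.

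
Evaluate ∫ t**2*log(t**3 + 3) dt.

Let u = t**3 + 3, so du = (3*t**2) dt.
The integral becomes (1/3)·∫ log(u) du; integrate by parts with u′=log(u), dv′=du.

t**3*log(t**3 + 3)/3 - t**3/3 + log(t**3 + 3) + C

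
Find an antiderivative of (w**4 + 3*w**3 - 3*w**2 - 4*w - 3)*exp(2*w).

(4*w**4 + 4*w**3 - 18*w**2 + 2*w - 13)*exp(2*w)/8 + C

Use integration by parts with u = w**4 + 3*w**3 - 3*w**2 - 4*w - 3, dv = exp(2*w) dw, so v = exp(2*w)/2.
Apply parts 4 times (tabular method): alternate signs, differentiate u down to 0, integrate dv up.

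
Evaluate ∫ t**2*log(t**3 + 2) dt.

t**3*log(t**3 + 2)/3 - t**3/3 + 2*log(t**3 + 2)/3 + C

Let u = t**3 + 2, so du = (3*t**2) dt.
The integral becomes (1/3)·∫ log(u) du; integrate by parts with u′=log(u), dv′=du.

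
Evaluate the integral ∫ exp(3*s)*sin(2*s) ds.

Let I denote the integral. Integrate by parts with u = sin(2*s), dv = exp(3*s) ds, so v = exp(3*s)/3: I = exp(3*s)*sin(2*s)/3 − (2/3)·∫ exp(3*s)*cos(2*s) ds.
Apply parts again with u = cos(2*s), dv = exp(3*s) ds: ∫ exp(3*s)*cos(2*s) ds = exp(3*s)*cos(2*s)/3 + (2/3)·I. Substituting back brings back I: I = exp(3*s)*sin(2*s)/3 - 2*exp(3*s)*cos(2*s)/9 − (4/9)·I.
Solving for I: (1 + 4/9)·I equals the remaining terms, so I = (9/13)·(exp(3*s)*sin(2*s)/3 - 2*exp(3*s)*cos(2*s)/9).

3*exp(3*s)*sin(2*s)/13 - 2*exp(3*s)*cos(2*s)/13 + C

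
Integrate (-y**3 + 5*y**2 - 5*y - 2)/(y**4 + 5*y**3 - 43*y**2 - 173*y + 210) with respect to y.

Factor the denominator: (y - 6)*(y - 1)*(y + 5)*(y + 7).
Partial-fraction decomposition: -621/(208*(y + 7)) + 91/(44*(y + 5)) + 1/(80*(y - 1)) - 68/(715*(y - 6)).
Integrate each term: A/(y−a) contributes A·log|y−a|.

-68*log(y - 6)/715 + log(y - 1)/80 + 91*log(y + 5)/44 - 621*log(y + 7)/208 + C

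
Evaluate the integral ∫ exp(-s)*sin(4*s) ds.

-exp(-s)*sin(4*s)/17 - 4*exp(-s)*cos(4*s)/17 + C

Let I denote the integral. Integrate by parts with u = sin(4*s), dv = exp(-s) ds, so v = -exp(-s): I = -exp(-s)*sin(4*s) + 4·∫ exp(-s)*cos(4*s) ds.
Apply parts again with u = cos(4*s), dv = exp(-s) ds: ∫ exp(-s)*cos(4*s) ds = -exp(-s)*cos(4*s) − 4·I. Substituting back brings back I: I = -exp(-s)*sin(4*s) - 4*exp(-s)*cos(4*s) − 16·I.
Solving for I: (1 + 16)·I equals the remaining terms, so I = (1/17)·(-exp(-s)*sin(4*s) - 4*exp(-s)*cos(4*s)).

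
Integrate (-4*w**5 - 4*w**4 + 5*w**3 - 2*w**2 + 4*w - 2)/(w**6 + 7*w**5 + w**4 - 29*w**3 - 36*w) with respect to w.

Factor the denominator: w*(w - 2)*(w + 3)*(w + 6)*(w**2 + 1).
Partial-fraction decomposition: -(177*w - 211)/(1850*(w**2 + 1)) - 12371/(2664*(w + 6)) + 481/(450*(w + 3)) - 77/(200*(w - 2)) + 1/(18*w).
Integrate each term; A/(w−a) gives A·log|w−a|; the (Bw+D)/(w²+p²) term gives a log and an atan.

log(w)/18 - 77*log(w - 2)/200 + 481*log(w + 3)/450 - 12371*log(w + 6)/2664 - 177*log(w**2 + 1)/3700 + 211*atan(w)/1850 + C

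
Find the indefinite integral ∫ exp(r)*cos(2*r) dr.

Let I denote the integral. Integrate by parts with u = cos(2*r), dv = exp(r) dr, so v = exp(r): I = exp(r)*cos(2*r) + 2·∫ exp(r)*sin(2*r) dr.
Apply parts again with u = sin(2*r), dv = exp(r) dr: ∫ exp(r)*sin(2*r) dr = exp(r)*sin(2*r) − 2·I. Substituting back brings back I: I = 2*exp(r)*sin(2*r) + exp(r)*cos(2*r) − 4·I.
Solving for I: (1 + 4)·I equals the remaining terms, so I = (1/5)·(2*exp(r)*sin(2*r) + exp(r)*cos(2*r)).

2*exp(r)*sin(2*r)/5 + exp(r)*cos(2*r)/5 + C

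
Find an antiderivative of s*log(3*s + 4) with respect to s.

Use integration by parts with u = log(3*s + 4), dv = s ds.
Then du = 3/(3*s + 4) ds and v = s**2/2.

s**2*log(3*s + 4)/2 - s**2/4 + 2*s/3 - 8*log(3*s + 4)/9 + C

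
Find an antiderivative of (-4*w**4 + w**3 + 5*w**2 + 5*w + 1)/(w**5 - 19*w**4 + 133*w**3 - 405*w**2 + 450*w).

Factor the denominator: w*(w - 6)*(w - 5)**2*(w - 3).
Partial-fraction decomposition: 59/(9*(w - 3)) + 6343/(25*(w - 5)) + 1112/(5*(w - 5)**2) - 4757/(18*(w - 6)) + 1/(450*w).
Integrate each term; A/(w−a) gives A·log|w−a|; A/(w−a)² gives −A/(w−a).

log(w)/450 - 4757*log(w - 6)/18 + 6343*log(w - 5)/25 + 59*log(w - 3)/9 - 1112/(5*w - 25) + C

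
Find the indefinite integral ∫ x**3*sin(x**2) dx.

-x**2*cos(x**2)/2 + sin(x**2)/2 + C

Let u = x², du = 2x dx; rewrite as (1/2)∫ u^1·sin(1u) du.
Now integrate by parts 1 time.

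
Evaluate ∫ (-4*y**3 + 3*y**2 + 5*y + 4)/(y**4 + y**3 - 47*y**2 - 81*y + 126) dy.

-593*log(y - 7)/390 - log(y - 1)/21 + 31*log(y + 3)/30 - 946*log(y + 6)/273 + C

Factor the denominator: (y - 7)*(y - 1)*(y + 3)*(y + 6).
Partial-fraction decomposition: -946/(273*(y + 6)) + 31/(30*(y + 3)) - 1/(21*(y - 1)) - 593/(390*(y - 7)).
Integrate each term: A/(y−a) contributes A·log|y−a|.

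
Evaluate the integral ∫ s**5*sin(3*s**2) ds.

Let u = s², du = 2s ds; rewrite as (1/2)∫ u^2·sin(3u) du.
Now integrate by parts 2 times.

-s**4*cos(3*s**2)/6 + s**2*sin(3*s**2)/9 + cos(3*s**2)/27 + C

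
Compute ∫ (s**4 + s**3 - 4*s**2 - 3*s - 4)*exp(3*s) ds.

(27*s**4 - 9*s**3 - 99*s**2 - 15*s - 103)*exp(3*s)/81 + C

Use integration by parts with u = s**4 + s**3 - 4*s**2 - 3*s - 4, dv = exp(3*s) ds, so v = exp(3*s)/3.
Apply parts 4 times (tabular method): alternate signs, differentiate u down to 0, integrate dv up.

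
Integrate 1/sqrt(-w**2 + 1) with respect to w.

Substitute w = sin(θ), so dw = cos(θ) dθ and the radical becomes sqrt(-w**2 + 1) = cos(θ) by the Pythagorean identity.
Integrate the resulting trig expression in θ, then back-substitute θ = asin(w), sin(θ) = w, cos(θ) = sqrt(-w**2 + 1) (absorbing any constant into C).

asin(w) + C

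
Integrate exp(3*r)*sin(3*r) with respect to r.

exp(3*r)*sin(3*r)/6 - exp(3*r)*cos(3*r)/6 + C

Let I denote the integral. Integrate by parts with u = sin(3*r), dv = exp(3*r) dr, so v = exp(3*r)/3: I = exp(3*r)*sin(3*r)/3 − ∫ exp(3*r)*cos(3*r) dr.
Apply parts again with u = cos(3*r), dv = exp(3*r) dr: ∫ exp(3*r)*cos(3*r) dr = exp(3*r)*cos(3*r)/3 + I. Substituting back brings back I: I = exp(3*r)*sin(3*r)/3 - exp(3*r)*cos(3*r)/3 − I.
Solving for I: (1 + 1)·I equals the remaining terms, so I = (1/2)·(exp(3*r)*sin(3*r)/3 - exp(3*r)*cos(3*r)/3).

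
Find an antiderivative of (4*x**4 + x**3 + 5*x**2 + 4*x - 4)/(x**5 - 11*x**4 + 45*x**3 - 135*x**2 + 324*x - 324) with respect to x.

Factor the denominator: (x - 6)*(x - 3)*(x - 2)*(x**2 + 9).
Partial-fraction decomposition: -(86*x - 179)/(117*(x**2 + 9)) + 24/(13*(x - 2)) - 202/(27*(x - 3)) + 280/(27*(x - 6)).
Integrate each term; A/(x−a) gives A·log|x−a|; the (Bx+D)/(x²+p²) term gives a log and an atan.

280*log(x - 6)/27 - 202*log(x - 3)/27 + 24*log(x - 2)/13 - 43*log(x**2 + 9)/117 + 179*atan(x/3)/351 + C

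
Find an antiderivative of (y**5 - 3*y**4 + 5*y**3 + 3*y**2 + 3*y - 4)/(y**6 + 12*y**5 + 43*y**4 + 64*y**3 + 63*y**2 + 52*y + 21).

Factor the denominator: (y + 1)**2*(y + 3)*(y + 7)*(y**2 + 1).
Partial-fraction decomposition: (21*y + 8)/(100*(y**2 + 1)) + 25603/(7200*(y + 7)) - 607/(160*(y + 3)) + 37/(36*(y + 1)) - 13/(24*(y + 1)**2).
Integrate each term; A/(y−a) gives A·log|y−a|; the (By+D)/(y²+p²) term gives a log and an atan.

37*log(y + 1)/36 - 607*log(y + 3)/160 + 25603*log(y + 7)/7200 + 21*log(y**2 + 1)/200 + 2*atan(y)/25 + 13/(24*y + 24) + C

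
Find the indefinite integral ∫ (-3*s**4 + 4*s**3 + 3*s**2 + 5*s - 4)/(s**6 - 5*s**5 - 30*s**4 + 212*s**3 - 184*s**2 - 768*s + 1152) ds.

Factor the denominator: (s - 4)**2*(s - 3)*(s - 2)*(s + 2)*(s + 6).
Partial-fraction decomposition: 2339/(14400*(s + 6)) - 41/(1440*(s + 2)) - 1/(64*(s - 2)) - 97/(45*(s - 3)) + 3667/(1800*(s - 4)) - 56/(15*(s - 4)**2).
Integrate each term; A/(s−a) gives A·log|s−a|; A/(s−a)² gives −A/(s−a).

3667*log(s - 4)/1800 - 97*log(s - 3)/45 - log(s - 2)/64 - 41*log(s + 2)/1440 + 2339*log(s + 6)/14400 + 56/(15*s - 60) + C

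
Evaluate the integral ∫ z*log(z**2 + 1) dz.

z**2*log(z**2 + 1)/2 - z**2/2 + log(z**2 + 1)/2 + C

Let u = z**2 + 1, so du = (2*z) dz.
The integral becomes (1/2)·∫ log(u) du; integrate by parts with u′=log(u), dv′=du.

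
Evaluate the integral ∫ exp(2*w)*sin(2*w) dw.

Let I denote the integral. Integrate by parts with u = sin(2*w), dv = exp(2*w) dw, so v = exp(2*w)/2: I = exp(2*w)*sin(2*w)/2 − ∫ exp(2*w)*cos(2*w) dw.
Apply parts again with u = cos(2*w), dv = exp(2*w) dw: ∫ exp(2*w)*cos(2*w) dw = exp(2*w)*cos(2*w)/2 + I. Substituting back brings back I: I = exp(2*w)*sin(2*w)/2 - exp(2*w)*cos(2*w)/2 − I.
Solving for I: (1 + 1)·I equals the remaining terms, so I = (1/2)·(exp(2*w)*sin(2*w)/2 - exp(2*w)*cos(2*w)/2).

exp(2*w)*sin(2*w)/4 - exp(2*w)*cos(2*w)/4 + C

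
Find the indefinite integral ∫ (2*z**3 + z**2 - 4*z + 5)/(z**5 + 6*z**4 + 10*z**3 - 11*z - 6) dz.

log(z - 1)/12 + 2*log(z + 1) - log(z + 2)/3 - 7*log(z + 3)/4 + 2/(z + 1) + C

Factor the denominator: (z - 1)*(z + 1)**2*(z + 2)*(z + 3).
Partial-fraction decomposition: -7/(4*(z + 3)) - 1/(3*(z + 2)) + 2/(z + 1) - 2/(z + 1)**2 + 1/(12*(z - 1)).
Integrate each term; A/(z−a) gives A·log|z−a|; A/(z−a)² gives −A/(z−a).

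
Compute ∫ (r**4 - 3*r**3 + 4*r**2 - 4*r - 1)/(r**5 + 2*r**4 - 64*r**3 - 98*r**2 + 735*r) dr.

Factor the denominator: r*(r - 7)*(r - 3)*(r + 5)*(r + 7).
Partial-fraction decomposition: 3653/(1960*(r + 7)) - 373/(320*(r + 5)) - 23/(960*(r - 3)) + 513/(1568*(r - 7)) - 1/(735*r).
Integrate each term: A/(r−a) contributes A·log|r−a|.

-log(r)/735 + 513*log(r - 7)/1568 - 23*log(r - 3)/960 - 373*log(r + 5)/320 + 3653*log(r + 7)/1960 + C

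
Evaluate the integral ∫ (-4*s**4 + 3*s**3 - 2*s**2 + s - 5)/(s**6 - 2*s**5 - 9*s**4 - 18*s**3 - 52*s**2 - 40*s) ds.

log(s)/8 - 5*log(s - 5)/14 - log(s + 1)/2 + 103*log(s + 2)/112 - 3*log(s**2 + 4)/32 - 7*atan(s/2)/16 + C

Factor the denominator: s*(s - 5)*(s + 1)*(s + 2)*(s**2 + 4).
Partial-fraction decomposition: -(3*s + 14)/(16*(s**2 + 4)) + 103/(112*(s + 2)) - 1/(2*(s + 1)) - 5/(14*(s - 5)) + 1/(8*s).
Integrate each term; A/(s−a) gives A·log|s−a|; the (Bs+D)/(s²+p²) term gives a log and an atan.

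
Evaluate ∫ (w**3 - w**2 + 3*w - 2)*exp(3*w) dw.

(9*w**3 - 18*w**2 + 39*w - 31)*exp(3*w)/27 + C

Use integration by parts with u = w**3 - w**2 + 3*w - 2, dv = exp(3*w) dw, so v = exp(3*w)/3.
Apply parts 3 times (tabular method): alternate signs, differentiate u down to 0, integrate dv up.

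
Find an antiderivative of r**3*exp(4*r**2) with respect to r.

Let u = r², du = 2r dr; rewrite as (1/2)∫ u^1·exp(4u) du.
Now integrate by parts 1 time.

(4*r**2 - 1)*exp(4*r**2)/32 + C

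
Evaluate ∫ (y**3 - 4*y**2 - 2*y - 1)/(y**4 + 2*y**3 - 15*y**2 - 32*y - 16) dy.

-9*log(y - 4)/200 - 143*log(y + 1)/225 + 121*log(y + 4)/72 - 4/(15*y + 15) + C

Factor the denominator: (y - 4)*(y + 1)**2*(y + 4).
Partial-fraction decomposition: 121/(72*(y + 4)) - 143/(225*(y + 1)) + 4/(15*(y + 1)**2) - 9/(200*(y - 4)).
Integrate each term; A/(y−a) gives A·log|y−a|; A/(y−a)² gives −A/(y−a).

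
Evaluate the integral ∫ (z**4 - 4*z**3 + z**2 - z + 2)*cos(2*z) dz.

z**4*sin(2*z)/2 - 2*z**3*sin(2*z) + z**3*cos(2*z) - z**2*sin(2*z) - 3*z**2*cos(2*z) + 5*z*sin(2*z)/2 - z*cos(2*z) + 3*sin(2*z)/2 + 5*cos(2*z)/4 + C

Use integration by parts with u = z**4 - 4*z**3 + z**2 - z + 2, dv = cos(2*z) dz, so v = sin(2*z)/2.
Apply parts 4 times (tabular method): alternate signs, differentiate u down to 0, integrate dv up.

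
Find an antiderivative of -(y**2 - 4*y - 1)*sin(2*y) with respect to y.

Use integration by parts with u = y**2 - 4*y - 1, dv = -sin(2*y) dy, so v = cos(2*y)/2.
Apply parts 2 times (tabular method): alternate signs, differentiate u down to 0, integrate dv up.

y**2*cos(2*y)/2 - y*sin(2*y)/2 - 2*y*cos(2*y) + sin(2*y) - 3*cos(2*y)/4 + C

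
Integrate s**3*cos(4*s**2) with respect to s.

s**2*sin(4*s**2)/8 + cos(4*s**2)/32 + C

Let u = s², du = 2s ds; rewrite as (1/2)∫ u^1·cos(4u) du.
Now integrate by parts 1 time.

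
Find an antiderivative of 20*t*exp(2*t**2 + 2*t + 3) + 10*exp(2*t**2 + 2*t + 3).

5*exp(2*t**2 + 2*t + 3) + C

Let u = 2*t**2 + 2*t + 3, so du = (4*t + 2) dt.
Rewriting, the integral becomes 5·∫ e^u du = 5·e^u.
Substituting back, u = 2*t**2 + 2*t + 3.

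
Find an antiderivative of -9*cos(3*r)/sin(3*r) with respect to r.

-3*log(sin(3*r)) + C

Let u = sin(3*r), so du = (3*cos(3*r)) dr.
Rewriting, the integral becomes -3·∫ 1/u du = -3·log(u).
Substituting back, u = sin(3*r).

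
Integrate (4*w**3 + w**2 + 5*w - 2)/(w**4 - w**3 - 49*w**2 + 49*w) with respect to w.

-2*log(w)/49 + 727*log(w - 7)/294 - log(w - 1)/6 + 85*log(w + 7)/49 + C

Factor the denominator: w*(w - 7)*(w - 1)*(w + 7).
Partial-fraction decomposition: 85/(49*(w + 7)) - 1/(6*(w - 1)) + 727/(294*(w - 7)) - 2/(49*w).
Integrate each term: A/(w−a) contributes A·log|w−a|.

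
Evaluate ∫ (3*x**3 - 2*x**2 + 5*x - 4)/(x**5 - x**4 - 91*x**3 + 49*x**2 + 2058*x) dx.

-2*log(x)/1029 + 965*log(x - 7)/8918 + 29*log(x + 6)/39 - 583*log(x + 7)/686 - 37/(49*x - 343) + C

Factor the denominator: x*(x - 7)**2*(x + 6)*(x + 7).
Partial-fraction decomposition: -583/(686*(x + 7)) + 29/(39*(x + 6)) + 965/(8918*(x - 7)) + 37/(49*(x - 7)**2) - 2/(1029*x).
Integrate each term; A/(x−a) gives A·log|x−a|; A/(x−a)² gives −A/(x−a).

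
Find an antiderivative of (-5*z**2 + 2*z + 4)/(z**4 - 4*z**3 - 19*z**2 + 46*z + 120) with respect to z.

-111*log(z - 5)/56 + 34*log(z - 4)/21 - 10*log(z + 2)/21 + 47*log(z + 3)/56 + C

Factor the denominator: (z - 5)*(z - 4)*(z + 2)*(z + 3).
Partial-fraction decomposition: 47/(56*(z + 3)) - 10/(21*(z + 2)) + 34/(21*(z - 4)) - 111/(56*(z - 5)).
Integrate each term: A/(z−a) contributes A·log|z−a|.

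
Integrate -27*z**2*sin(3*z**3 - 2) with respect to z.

3*cos(3*z**3 - 2) + C

Let u = 3*z**3 - 2, so du = (9*z**2) dz.
Rewriting, the integral becomes -3·∫ sin(u) du = -3·-cos(u).
Substituting back, u = 3*z**3 - 2.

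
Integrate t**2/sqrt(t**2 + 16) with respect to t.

Substitute t = 4·tan(θ), so dt = 4·sec(θ)^2 dθ and the radical becomes sqrt(t**2 + 16) = 4·sec(θ) by the Pythagorean identity.
Integrate the resulting trig expression in θ, then back-substitute tan(θ) = t/4, sec(θ) = sqrt(t**2 + 16)/4 (absorbing any constant into C).

t*sqrt(t**2 + 16)/2 - 8*log(t + sqrt(t**2 + 16)) + C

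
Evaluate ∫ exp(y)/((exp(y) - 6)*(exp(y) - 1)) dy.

log(exp(y) - 6)/5 - log(exp(y) - 1)/5 + C

Let u = e^y, du = e^y dy.
The integral becomes ∫ du/((u-6)(u-1)); decompose into partial fractions.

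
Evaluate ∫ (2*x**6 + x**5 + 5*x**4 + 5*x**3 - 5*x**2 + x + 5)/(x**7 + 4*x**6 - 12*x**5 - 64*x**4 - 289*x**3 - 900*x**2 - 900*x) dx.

-log(x)/180 + 543*log(x - 5)/1190 - 24145*log(x + 2)/42588 + 305*log(x + 5)/153 + 6347*log(x**2 + 9)/103428 - 3827*atan(x/3)/17238 - 17/(78*x + 156) + C

Factor the denominator: x*(x - 5)*(x + 2)**2*(x + 5)*(x**2 + 9).
Partial-fraction decomposition: (6347*x - 34443)/(51714*(x**2 + 9)) + 305/(153*(x + 5)) - 24145/(42588*(x + 2)) + 17/(78*(x + 2)**2) + 543/(1190*(x - 5)) - 1/(180*x).
Integrate each term; A/(x−a) gives A·log|x−a|; the (Bx+D)/(x²+p²) term gives a log and an atan.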